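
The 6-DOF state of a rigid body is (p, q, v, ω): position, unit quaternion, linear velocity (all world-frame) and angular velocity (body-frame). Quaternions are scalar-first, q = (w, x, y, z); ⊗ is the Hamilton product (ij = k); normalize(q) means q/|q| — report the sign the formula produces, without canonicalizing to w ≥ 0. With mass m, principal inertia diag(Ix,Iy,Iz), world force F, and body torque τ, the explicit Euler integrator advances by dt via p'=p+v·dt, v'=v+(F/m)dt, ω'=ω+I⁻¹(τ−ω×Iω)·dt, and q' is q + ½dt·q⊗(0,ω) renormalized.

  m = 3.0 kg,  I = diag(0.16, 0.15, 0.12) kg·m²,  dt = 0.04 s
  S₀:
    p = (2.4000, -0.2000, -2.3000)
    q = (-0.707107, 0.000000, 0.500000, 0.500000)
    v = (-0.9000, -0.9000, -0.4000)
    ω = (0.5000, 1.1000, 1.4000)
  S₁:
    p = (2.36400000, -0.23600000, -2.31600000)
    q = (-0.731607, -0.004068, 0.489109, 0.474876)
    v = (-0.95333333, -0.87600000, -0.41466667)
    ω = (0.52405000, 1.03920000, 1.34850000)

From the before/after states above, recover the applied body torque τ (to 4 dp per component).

τ = (0.0500, -0.2000, -0.1600)

ω₁ − ω₀ = (0.02405000, -0.06080000, -0.05150000)
precession coupling = (-0.0462, 0.0280, -0.0055)
τ = I·(Δω/dt) + ω₀×(Iω₀) = (0.0500, -0.2000, -0.1600)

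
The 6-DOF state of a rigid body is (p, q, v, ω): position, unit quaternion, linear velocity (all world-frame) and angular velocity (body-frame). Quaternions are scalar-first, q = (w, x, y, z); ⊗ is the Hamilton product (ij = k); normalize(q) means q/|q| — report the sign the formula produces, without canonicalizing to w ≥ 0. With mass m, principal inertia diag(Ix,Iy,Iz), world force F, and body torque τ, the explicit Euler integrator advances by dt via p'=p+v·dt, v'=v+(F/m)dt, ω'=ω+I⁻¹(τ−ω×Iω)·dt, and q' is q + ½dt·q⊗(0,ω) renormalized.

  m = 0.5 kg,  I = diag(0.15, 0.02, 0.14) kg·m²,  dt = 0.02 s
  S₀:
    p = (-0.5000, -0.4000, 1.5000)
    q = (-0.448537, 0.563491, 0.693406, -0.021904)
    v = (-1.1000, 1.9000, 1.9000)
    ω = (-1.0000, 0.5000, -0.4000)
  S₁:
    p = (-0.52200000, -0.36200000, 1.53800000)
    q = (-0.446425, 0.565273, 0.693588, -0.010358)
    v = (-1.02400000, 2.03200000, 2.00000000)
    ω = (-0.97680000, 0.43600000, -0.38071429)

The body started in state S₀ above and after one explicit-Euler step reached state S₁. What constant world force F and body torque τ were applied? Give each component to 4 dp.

v₁ − v₀ = (0.07600000, 0.13200000, 0.10000000)
F = m·Δv/dt = (1.9000, 3.3000, 2.5000)
rate change Δω = (0.02320000, -0.06400000, 0.01928571)
precession coupling = (-0.0240, 0.0040, 0.0650)
applied torque τ = (0.1500, -0.0600, 0.2000)

F = (1.9000, 3.3000, 2.5000)
τ = (0.1500, -0.0600, 0.2000)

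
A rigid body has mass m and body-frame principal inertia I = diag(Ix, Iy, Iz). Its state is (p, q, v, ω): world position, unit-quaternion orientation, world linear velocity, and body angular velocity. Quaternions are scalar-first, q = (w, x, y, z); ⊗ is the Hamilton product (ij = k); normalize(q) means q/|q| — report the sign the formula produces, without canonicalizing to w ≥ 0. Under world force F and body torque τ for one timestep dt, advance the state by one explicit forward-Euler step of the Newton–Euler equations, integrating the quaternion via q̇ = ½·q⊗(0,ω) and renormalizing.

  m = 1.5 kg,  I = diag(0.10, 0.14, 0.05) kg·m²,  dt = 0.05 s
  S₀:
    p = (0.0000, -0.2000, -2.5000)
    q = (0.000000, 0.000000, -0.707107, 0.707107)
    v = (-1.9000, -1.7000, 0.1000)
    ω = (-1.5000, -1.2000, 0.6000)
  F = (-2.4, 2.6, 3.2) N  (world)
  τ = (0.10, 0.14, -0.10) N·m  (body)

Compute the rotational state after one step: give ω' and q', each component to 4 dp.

ω' = (-1.4824, -1.1339, 0.4280)
q' = (-0.0318, 0.0106, -0.7327, 0.6797)

ω×(Iω) gyroscopic = (0.0648, -0.0450, 0.0720)
(τ − ω×Iω)/I = (0.3520, 1.3214, -3.4400)
new body rate ω' = (-1.4824, -1.1339, 0.4280)
Hamilton product q⊗(0,ω) = (-1.2727926, 0.4242642, -1.0606605, -1.0606605)
q' = normalize(q + ½dt·q⊗(0,ω)) = (-0.0318, 0.0106, -0.7327, 0.6797)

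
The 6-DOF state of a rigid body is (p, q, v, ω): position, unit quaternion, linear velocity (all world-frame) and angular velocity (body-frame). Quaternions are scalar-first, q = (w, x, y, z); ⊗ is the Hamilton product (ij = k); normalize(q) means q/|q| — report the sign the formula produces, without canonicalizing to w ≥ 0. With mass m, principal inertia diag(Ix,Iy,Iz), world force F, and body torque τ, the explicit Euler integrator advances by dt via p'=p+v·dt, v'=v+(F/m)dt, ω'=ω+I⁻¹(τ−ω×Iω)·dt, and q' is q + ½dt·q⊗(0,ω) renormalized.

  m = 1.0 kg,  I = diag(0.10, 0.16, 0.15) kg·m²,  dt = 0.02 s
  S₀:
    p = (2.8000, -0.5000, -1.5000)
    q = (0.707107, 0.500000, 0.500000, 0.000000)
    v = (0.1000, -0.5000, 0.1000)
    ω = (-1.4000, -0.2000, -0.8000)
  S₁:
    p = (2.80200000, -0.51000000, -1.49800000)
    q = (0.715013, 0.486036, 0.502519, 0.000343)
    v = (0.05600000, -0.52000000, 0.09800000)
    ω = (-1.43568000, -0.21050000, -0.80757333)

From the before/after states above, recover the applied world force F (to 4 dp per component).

F = (-2.2000, -1.0000, -0.1000)

velocity change Δv = (-0.04400000, -0.02000000, -0.00200000)
m·(v₁−v₀)/dt = (-2.2000, -1.0000, -0.1000)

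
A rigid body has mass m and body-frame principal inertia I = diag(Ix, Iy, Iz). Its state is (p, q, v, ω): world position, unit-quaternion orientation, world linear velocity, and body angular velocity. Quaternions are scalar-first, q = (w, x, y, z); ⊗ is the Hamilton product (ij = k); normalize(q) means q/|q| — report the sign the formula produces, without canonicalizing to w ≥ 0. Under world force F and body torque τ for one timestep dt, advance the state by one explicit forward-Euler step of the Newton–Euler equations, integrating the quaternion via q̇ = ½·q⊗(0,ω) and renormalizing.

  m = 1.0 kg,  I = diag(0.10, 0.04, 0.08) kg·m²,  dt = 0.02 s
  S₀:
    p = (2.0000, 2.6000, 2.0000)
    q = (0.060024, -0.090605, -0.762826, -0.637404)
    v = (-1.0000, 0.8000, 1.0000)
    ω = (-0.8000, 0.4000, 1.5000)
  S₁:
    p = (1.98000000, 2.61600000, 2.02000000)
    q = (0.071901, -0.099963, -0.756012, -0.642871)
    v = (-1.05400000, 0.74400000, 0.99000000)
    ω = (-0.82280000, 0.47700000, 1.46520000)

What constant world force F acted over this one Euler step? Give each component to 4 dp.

F = (-2.7000, -2.8000, -0.5000)

v₁ − v₀ = (-0.05400000, -0.05600000, -0.01000000)
F = m·Δv/dt = (-2.7000, -2.8000, -0.5000)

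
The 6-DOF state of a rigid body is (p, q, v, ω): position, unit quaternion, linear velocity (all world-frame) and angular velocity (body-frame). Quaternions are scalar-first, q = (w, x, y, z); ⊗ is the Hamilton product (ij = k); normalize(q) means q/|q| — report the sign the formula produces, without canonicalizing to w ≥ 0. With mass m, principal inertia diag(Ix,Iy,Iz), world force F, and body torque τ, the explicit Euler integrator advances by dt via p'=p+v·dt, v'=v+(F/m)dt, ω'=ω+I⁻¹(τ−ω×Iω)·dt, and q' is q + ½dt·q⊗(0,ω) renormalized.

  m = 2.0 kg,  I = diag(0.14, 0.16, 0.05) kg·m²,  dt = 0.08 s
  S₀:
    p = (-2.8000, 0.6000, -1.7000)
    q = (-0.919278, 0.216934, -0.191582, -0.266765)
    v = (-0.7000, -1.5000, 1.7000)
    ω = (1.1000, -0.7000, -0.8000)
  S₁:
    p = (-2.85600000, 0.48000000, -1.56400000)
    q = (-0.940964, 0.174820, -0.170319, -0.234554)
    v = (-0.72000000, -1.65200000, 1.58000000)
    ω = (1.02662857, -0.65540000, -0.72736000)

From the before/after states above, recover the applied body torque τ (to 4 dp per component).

ω₁ − ω₀ = (-0.07337143, 0.04460000, 0.07264000)
precession coupling = (-0.0616, -0.0792, -0.0154)
τ = I·(Δω/dt) + ω₀×(Iω₀) = (-0.1900, 0.0100, 0.0300)

τ = (-0.1900, 0.0100, 0.0300)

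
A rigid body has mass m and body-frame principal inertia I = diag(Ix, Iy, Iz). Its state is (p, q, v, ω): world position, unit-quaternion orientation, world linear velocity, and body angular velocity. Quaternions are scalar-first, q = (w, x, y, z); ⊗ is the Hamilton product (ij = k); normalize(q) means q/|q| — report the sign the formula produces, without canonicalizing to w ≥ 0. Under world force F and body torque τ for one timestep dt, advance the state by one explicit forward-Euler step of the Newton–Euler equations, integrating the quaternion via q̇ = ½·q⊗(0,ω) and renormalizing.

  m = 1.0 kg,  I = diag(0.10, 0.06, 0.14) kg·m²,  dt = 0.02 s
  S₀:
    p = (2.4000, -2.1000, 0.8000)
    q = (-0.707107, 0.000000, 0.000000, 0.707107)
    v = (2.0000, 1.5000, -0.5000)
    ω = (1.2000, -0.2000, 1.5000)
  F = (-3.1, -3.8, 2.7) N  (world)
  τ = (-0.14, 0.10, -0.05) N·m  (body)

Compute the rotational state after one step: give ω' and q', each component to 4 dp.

ω×(Iω) gyroscopic = (-0.0240, -0.0720, 0.0096)
(τ − ω×Iω)/I = (-1.1600, 2.8667, -0.4257)
new body rate ω' = (1.1768, -0.1427, 1.4915)
Hamilton product q⊗(0,ω) = (-1.0606605, -0.7071070, 0.9899498, -1.0606605)
q + ½dt·q⊗(0,ω), renormalized = (-0.7176, -0.0071, 0.0099, 0.6964)

ω' = (1.1768, -0.1427, 1.4915)
q' = (-0.7176, -0.0071, 0.0099, 0.6964)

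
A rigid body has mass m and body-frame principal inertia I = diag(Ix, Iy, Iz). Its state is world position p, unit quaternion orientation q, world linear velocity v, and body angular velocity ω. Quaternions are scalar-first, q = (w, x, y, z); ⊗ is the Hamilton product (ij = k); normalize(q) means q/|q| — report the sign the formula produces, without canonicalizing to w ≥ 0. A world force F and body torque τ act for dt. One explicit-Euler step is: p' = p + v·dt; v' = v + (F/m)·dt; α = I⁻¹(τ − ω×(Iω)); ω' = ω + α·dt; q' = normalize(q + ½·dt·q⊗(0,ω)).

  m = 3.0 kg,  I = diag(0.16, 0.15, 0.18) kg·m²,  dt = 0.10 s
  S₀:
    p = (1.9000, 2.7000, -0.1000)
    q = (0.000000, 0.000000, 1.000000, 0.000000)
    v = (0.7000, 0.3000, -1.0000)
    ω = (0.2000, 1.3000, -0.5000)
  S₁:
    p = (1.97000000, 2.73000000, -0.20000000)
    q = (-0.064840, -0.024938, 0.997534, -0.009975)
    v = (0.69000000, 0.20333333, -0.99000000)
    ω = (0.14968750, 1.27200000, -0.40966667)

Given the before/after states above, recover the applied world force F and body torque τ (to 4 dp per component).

v₁ − v₀ = (-0.01000000, -0.09666667, 0.01000000)
applied force F = (-0.3000, -2.9000, 0.3000)
Δω = ω₁−ω₀ = (-0.05031250, -0.02800000, 0.09033333)
precession coupling = (-0.0195, 0.0020, -0.0026)
I·α + gyro = (-0.1000, -0.0400, 0.1600)

F = (-0.3000, -2.9000, 0.3000)
τ = (-0.1000, -0.0400, 0.1600)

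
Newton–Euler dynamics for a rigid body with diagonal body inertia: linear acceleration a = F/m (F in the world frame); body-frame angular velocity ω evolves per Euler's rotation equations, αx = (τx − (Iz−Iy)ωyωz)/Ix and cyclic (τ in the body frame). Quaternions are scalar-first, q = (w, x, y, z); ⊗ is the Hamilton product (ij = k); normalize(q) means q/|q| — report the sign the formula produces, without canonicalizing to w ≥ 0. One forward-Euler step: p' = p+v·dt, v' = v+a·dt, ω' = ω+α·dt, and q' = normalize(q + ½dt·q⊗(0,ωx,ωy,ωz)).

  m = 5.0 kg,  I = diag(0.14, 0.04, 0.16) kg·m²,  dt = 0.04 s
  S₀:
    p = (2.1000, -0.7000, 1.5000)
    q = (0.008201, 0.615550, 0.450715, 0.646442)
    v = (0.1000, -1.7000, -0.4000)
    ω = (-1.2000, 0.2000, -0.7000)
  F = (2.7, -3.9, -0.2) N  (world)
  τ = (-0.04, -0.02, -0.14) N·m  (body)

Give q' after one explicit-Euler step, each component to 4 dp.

Hamilton product q⊗(0,ω) = (1.1010264, -0.4546301, -0.3432052, 0.6582273)
updated quaternion q' = (0.0302, 0.6062, 0.4437, 0.6593)

q' = (0.0302, 0.6062, 0.4437, 0.6593)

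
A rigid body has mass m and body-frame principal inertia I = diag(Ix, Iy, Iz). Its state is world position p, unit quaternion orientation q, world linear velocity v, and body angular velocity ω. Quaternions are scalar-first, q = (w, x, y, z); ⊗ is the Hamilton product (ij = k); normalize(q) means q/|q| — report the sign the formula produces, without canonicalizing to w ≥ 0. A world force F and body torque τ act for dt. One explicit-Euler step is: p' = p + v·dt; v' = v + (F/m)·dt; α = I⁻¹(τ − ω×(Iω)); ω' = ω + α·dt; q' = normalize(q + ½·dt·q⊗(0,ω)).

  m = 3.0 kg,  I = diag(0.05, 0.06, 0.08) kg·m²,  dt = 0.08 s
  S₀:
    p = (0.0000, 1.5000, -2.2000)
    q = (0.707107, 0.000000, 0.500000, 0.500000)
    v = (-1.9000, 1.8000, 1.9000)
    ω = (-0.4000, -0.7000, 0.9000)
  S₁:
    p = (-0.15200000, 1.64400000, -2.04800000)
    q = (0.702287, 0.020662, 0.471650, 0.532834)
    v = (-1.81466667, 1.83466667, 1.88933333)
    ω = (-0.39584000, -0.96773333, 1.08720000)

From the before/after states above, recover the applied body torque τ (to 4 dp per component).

Δω = ω₁−ω₀ = (0.00416000, -0.26773333, 0.18720000)
τ = I·(Δω/dt) + ω₀×(Iω₀) = (-0.0100, -0.1900, 0.1900)

τ = (-0.0100, -0.1900, 0.1900)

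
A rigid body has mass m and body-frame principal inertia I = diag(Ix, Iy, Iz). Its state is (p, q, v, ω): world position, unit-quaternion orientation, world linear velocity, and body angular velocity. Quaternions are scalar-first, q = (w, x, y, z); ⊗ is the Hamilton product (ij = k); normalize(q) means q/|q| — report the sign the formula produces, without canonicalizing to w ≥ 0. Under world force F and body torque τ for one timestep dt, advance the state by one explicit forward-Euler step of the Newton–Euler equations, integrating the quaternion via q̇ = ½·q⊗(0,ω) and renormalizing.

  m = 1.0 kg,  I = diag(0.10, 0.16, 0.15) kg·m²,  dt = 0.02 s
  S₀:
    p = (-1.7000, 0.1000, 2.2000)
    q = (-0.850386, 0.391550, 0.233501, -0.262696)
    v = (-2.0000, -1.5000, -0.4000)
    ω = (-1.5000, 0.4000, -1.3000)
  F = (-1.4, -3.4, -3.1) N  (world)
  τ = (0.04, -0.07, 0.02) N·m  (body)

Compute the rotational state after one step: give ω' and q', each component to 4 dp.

gyro term ω×Iω = (0.0052, -0.0975, -0.0360)
angular accel α = (0.3480, 0.1719, 0.3733)
new body rate ω' = (-1.4930, 0.4034, -1.2925)
Hamilton product q⊗(0,ω) = (0.1524198, 1.0771061, 0.5629046, 1.6123733)
q' = normalize(q + ½dt·q⊗(0,ω)) = (-0.8487, 0.4022, 0.2391, -0.2465)

ω' = (-1.4930, 0.4034, -1.2925)
q' = (-0.8487, 0.4022, 0.2391, -0.2465)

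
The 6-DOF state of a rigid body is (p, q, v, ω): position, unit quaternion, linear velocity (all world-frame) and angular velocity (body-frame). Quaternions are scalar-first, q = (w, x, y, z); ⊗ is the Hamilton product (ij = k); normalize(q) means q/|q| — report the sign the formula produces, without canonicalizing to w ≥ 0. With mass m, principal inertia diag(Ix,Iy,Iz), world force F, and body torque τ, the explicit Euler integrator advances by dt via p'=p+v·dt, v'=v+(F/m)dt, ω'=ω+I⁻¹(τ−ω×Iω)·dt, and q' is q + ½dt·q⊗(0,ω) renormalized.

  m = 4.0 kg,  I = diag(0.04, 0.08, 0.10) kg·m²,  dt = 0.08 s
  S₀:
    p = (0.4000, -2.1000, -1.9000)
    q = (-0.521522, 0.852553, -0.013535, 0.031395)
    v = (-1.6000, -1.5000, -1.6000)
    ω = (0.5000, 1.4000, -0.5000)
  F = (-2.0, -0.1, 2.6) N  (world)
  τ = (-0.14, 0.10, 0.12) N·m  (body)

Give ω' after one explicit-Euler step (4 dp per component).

ω' = (0.2480, 1.4850, -0.4264)

ω×(Iω) gyroscopic = (-0.0140, 0.0150, 0.0280)
(τ − ω×Iω)/I = (-3.1500, 1.0625, 0.9200)
ω' = ω + α·dt = (0.2480, 1.4850, -0.4264)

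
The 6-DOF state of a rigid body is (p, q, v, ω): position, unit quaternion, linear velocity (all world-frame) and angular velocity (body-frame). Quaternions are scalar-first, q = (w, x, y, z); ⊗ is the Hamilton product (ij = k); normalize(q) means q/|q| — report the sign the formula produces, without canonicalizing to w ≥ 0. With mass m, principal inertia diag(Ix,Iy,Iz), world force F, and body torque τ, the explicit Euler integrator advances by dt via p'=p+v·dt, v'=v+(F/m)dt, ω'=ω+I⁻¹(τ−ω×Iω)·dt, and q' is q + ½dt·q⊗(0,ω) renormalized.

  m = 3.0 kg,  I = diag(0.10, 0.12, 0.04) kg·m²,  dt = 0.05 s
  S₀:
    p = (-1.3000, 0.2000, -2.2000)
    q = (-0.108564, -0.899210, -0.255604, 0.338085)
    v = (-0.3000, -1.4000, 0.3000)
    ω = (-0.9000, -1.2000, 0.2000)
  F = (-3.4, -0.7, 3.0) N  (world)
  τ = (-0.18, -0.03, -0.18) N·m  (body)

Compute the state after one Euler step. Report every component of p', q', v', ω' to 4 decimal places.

ω×(Iω) gyroscopic = (0.0192, -0.0108, 0.0216)
α = I⁻¹(τ − ω×Iω) = (-1.9920, -0.1600, -5.0400)
ω + α·dt = (-0.9996, -1.2080, -0.0520)
Hamilton product q⊗(0,ω) = (-1.1836308, 0.4522888, 0.0058423, 0.8272956)
q' = normalize(q + ½dt·q⊗(0,ω)) = (-0.1381, -0.8873, -0.2553, 0.3585)
a = (-1.1333, -0.2333, 1.0000)
p' = p + v·dt = (-1.3150, 0.1300, -2.1850)
v' = v + a·dt = (-0.3567, -1.4117, 0.3500)

p' = (-1.3150, 0.1300, -2.1850)
q' = (-0.1381, -0.8873, -0.2553, 0.3585)
v' = (-0.3567, -1.4117, 0.3500)
ω' = (-0.9996, -1.2080, -0.0520)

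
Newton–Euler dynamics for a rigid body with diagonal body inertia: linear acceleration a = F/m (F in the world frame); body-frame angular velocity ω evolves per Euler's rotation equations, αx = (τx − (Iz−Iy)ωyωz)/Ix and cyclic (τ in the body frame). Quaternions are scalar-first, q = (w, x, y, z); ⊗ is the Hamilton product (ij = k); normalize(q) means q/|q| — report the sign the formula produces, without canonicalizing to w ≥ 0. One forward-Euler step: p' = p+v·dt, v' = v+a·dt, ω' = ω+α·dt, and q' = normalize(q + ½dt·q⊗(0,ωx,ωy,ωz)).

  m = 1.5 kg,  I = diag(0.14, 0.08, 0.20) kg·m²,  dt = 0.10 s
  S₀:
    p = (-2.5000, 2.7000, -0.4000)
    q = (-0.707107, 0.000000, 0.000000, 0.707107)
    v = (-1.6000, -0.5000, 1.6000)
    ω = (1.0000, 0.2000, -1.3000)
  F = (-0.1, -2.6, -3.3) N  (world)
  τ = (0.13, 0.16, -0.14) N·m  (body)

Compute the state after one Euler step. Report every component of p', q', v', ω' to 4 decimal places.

p + v·dt = (-2.6600, 2.6500, -0.2400)
new velocity v' = (-1.6067, -0.6733, 1.3800)
(τ − ω×Iω)/I = (1.1514, 1.0250, -0.6400)
ω' = ω + α·dt = (1.1151, 0.3025, -1.3640)
Hamilton product q⊗(0,ω) = (0.9192391, -0.8485284, 0.5656856, 0.9192391)
updated quaternion q' = (-0.6589, -0.0423, 0.0282, 0.7505)

p' = (-2.6600, 2.6500, -0.2400)
q' = (-0.6589, -0.0423, 0.0282, 0.7505)
v' = (-1.6067, -0.6733, 1.3800)
ω' = (1.1151, 0.3025, -1.3640)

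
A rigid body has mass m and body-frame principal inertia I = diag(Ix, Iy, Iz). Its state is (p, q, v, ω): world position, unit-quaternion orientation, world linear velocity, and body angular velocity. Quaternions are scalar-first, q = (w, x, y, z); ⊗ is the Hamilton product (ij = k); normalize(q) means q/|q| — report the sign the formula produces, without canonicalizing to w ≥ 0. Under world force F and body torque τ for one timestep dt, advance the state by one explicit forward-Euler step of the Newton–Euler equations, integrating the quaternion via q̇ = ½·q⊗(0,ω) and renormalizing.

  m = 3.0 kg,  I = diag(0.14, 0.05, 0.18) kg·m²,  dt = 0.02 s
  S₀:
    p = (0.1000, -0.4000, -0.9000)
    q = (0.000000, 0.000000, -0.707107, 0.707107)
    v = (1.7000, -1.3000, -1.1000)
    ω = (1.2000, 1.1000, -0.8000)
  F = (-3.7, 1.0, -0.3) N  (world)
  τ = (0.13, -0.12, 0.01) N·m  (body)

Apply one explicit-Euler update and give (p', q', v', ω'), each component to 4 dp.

precession coupling ω×(Iω) = (-0.1144, 0.0384, -0.1188)
α = I⁻¹(τ − ω×Iω) = (1.7457, -3.1680, 0.7156)
new body rate ω' = (1.2349, 1.0366, -0.7857)
q⊗(0,ω) = (1.3435033, -0.2121321, 0.8485284, 0.8485284)
q' = normalize(q + ½dt·q⊗(0,ω)) = (0.0134, -0.0021, -0.6985, 0.7155)
p + v·dt = (0.1340, -0.4260, -0.9220)
v' = v + a·dt = (1.6753, -1.2933, -1.1020)

p' = (0.1340, -0.4260, -0.9220)
q' = (0.0134, -0.0021, -0.6985, 0.7155)
v' = (1.6753, -1.2933, -1.1020)
ω' = (1.2349, 1.0366, -0.7857)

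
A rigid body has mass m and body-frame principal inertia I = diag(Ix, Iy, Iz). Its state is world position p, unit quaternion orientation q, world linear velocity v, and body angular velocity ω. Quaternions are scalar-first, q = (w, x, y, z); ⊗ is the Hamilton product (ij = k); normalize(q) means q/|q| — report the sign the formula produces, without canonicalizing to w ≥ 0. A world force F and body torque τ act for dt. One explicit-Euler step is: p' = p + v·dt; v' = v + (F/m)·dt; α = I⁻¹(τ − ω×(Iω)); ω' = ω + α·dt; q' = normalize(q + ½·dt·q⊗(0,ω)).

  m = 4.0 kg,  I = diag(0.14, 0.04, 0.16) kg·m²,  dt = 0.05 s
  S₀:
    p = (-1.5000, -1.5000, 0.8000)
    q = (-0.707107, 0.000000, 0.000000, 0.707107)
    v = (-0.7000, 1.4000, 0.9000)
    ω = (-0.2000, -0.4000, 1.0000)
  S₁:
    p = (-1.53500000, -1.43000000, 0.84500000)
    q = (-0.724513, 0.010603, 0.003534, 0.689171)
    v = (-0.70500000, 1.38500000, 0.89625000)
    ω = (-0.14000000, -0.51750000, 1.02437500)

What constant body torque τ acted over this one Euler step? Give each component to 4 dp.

τ = (0.1200, -0.0900, 0.0700)

ω₁ − ω₀ = (0.06000000, -0.11750000, 0.02437500)
ω₀×(Iω₀) = (-0.0480, 0.0040, -0.0080)
applied torque τ = (0.1200, -0.0900, 0.0700)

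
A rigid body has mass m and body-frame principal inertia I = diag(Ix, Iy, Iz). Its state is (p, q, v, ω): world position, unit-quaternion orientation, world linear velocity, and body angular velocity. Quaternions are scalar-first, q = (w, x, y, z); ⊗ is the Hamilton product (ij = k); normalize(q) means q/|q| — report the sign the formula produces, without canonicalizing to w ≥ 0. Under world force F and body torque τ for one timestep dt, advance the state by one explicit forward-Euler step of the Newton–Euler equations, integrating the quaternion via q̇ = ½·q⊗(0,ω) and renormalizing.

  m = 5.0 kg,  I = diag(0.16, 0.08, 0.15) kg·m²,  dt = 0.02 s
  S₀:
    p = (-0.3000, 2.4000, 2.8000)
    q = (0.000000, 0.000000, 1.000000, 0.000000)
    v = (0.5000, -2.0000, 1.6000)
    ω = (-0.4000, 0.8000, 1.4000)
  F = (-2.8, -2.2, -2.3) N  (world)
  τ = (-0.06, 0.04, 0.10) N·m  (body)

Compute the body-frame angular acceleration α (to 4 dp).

ω×(Iω) gyroscopic = (0.0784, -0.0056, 0.0256)
α = I⁻¹(τ − ω×Iω) = (-0.8650, 0.5700, 0.4960)

α = (-0.8650, 0.5700, 0.4960)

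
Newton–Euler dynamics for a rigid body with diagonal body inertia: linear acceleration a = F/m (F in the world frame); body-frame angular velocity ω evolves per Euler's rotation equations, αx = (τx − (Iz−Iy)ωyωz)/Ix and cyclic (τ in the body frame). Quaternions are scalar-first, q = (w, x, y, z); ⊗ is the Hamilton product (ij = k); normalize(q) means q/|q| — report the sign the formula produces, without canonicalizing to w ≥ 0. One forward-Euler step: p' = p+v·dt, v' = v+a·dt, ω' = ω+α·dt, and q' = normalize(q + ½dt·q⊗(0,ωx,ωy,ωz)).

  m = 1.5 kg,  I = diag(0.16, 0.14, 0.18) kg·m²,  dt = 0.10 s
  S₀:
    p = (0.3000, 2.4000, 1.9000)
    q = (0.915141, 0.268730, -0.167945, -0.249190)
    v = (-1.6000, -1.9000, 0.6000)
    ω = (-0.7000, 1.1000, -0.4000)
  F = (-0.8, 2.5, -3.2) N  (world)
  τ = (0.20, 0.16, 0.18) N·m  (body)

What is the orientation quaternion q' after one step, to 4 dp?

q⊗(0,ω) = (0.2731745, -0.2993117, 1.2885801, -0.1880149)
q + ½dt·q⊗(0,ω), renormalized = (0.9266, 0.2532, -0.1033, -0.2580)

q' = (0.9266, 0.2532, -0.1033, -0.2580)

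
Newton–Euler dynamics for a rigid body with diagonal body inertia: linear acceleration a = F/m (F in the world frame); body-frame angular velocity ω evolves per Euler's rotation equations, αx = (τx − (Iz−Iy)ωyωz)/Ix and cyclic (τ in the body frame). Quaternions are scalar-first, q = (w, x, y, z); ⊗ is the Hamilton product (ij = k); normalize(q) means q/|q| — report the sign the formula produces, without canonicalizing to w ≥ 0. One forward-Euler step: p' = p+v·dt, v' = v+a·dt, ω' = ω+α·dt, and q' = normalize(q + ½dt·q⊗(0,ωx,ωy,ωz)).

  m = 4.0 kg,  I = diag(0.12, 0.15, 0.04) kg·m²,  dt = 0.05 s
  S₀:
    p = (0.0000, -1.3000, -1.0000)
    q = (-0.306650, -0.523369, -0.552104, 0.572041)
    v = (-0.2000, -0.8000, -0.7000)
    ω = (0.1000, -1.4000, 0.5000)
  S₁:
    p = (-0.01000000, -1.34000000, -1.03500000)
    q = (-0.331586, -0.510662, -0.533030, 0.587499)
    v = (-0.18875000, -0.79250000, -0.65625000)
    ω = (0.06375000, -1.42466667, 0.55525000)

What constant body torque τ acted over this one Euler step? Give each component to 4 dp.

τ = (-0.0100, -0.0700, 0.0400)

Δω = ω₁−ω₀ = (-0.03625000, -0.02466667, 0.05525000)
I·α + gyro = (-0.0100, -0.0700, 0.0400)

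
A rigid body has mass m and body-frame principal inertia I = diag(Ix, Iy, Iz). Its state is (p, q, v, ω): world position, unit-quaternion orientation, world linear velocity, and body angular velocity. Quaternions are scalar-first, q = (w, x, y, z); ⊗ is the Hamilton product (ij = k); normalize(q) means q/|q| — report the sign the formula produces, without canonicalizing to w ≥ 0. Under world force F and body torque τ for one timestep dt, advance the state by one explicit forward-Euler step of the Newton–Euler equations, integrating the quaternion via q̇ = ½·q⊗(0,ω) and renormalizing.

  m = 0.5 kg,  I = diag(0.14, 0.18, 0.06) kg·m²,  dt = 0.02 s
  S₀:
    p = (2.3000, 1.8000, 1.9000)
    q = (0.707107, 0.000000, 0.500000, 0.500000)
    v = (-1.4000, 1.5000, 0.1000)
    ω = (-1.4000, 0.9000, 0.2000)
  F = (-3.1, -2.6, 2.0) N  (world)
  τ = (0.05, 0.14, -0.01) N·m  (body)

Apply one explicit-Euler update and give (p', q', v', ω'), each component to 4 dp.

p' = (2.2720, 1.8300, 1.9020)
q' = (0.7015, -0.0134, 0.4993, 0.5083)
v' = (-1.5240, 1.3960, 0.1800)
ω' = (-1.3898, 0.9180, 0.2135)

new position p' = (2.2720, 1.8300, 1.9020)
v' = v + a·dt = (-1.5240, 1.3960, 0.1800)
precession coupling ω×(Iω) = (-0.0216, -0.0224, -0.0504)
(τ − ω×Iω)/I = (0.5114, 0.9022, 0.6733)
ω + α·dt = (-1.3898, 0.9180, 0.2135)
2q̇ = q⊗(0,ω) = (-0.5500000, -1.3399498, -0.0636037, 0.8414214)
q' = normalize(q + ½dt·q⊗(0,ω)) = (0.7015, -0.0134, 0.4993, 0.5083)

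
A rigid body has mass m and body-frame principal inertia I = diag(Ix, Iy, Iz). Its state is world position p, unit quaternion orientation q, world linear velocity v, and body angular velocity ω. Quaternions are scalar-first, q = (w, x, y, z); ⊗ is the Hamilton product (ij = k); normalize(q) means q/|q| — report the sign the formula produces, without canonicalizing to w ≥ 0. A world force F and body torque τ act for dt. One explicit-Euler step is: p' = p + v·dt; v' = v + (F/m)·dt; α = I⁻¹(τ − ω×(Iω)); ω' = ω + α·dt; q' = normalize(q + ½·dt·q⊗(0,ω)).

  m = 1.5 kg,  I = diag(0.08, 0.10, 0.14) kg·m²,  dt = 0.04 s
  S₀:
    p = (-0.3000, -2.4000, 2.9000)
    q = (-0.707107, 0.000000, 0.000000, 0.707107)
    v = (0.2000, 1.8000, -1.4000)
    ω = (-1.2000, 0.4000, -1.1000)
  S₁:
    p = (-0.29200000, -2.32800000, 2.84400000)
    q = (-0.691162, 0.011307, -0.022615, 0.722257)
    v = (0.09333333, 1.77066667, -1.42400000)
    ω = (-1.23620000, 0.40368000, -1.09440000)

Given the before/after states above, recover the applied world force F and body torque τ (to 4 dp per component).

F = (-4.0000, -1.1000, -0.9000)
τ = (-0.0900, -0.0700, 0.0100)

rate change Δω = (-0.03620000, 0.00368000, 0.00560000)
precession coupling = (-0.0176, -0.0792, -0.0096)
I·α + gyro = (-0.0900, -0.0700, 0.0100)
v₁ − v₀ = (-0.10666667, -0.02933333, -0.02400000)
applied force F = (-4.0000, -1.1000, -0.9000)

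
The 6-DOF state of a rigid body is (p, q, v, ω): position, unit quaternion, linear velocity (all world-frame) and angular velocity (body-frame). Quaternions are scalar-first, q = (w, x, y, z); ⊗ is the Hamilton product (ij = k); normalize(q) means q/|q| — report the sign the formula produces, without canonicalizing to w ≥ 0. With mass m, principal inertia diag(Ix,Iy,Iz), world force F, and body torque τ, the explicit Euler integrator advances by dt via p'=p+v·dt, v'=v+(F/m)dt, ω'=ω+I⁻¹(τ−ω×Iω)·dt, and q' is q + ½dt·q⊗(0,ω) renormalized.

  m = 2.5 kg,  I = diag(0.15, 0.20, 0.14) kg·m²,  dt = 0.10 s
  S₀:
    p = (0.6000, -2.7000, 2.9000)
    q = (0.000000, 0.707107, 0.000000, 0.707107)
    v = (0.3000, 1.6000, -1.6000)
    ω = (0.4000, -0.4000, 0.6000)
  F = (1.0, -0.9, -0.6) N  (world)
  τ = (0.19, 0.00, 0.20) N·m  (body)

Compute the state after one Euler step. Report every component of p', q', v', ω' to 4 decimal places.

p' = (0.6300, -2.5400, 2.7400)
q' = (-0.0353, 0.7206, -0.0071, 0.6924)
v' = (0.3400, 1.5640, -1.6240)
ω' = (0.5171, -0.4012, 0.7486)

ω×(Iω) gyroscopic = (0.0144, 0.0024, -0.0080)
(τ − ω×Iω)/I = (1.1707, -0.0120, 1.4857)
new body rate ω' = (0.5171, -0.4012, 0.7486)
q⊗(0,ω) = (-0.7071070, 0.2828428, -0.1414214, -0.2828428)
q + ½dt·q⊗(0,ω), renormalized = (-0.0353, 0.7206, -0.0071, 0.6924)
a = (0.4000, -0.3600, -0.2400)
new position p' = (0.6300, -2.5400, 2.7400)
v + (F/m)dt = (0.3400, 1.5640, -1.6240)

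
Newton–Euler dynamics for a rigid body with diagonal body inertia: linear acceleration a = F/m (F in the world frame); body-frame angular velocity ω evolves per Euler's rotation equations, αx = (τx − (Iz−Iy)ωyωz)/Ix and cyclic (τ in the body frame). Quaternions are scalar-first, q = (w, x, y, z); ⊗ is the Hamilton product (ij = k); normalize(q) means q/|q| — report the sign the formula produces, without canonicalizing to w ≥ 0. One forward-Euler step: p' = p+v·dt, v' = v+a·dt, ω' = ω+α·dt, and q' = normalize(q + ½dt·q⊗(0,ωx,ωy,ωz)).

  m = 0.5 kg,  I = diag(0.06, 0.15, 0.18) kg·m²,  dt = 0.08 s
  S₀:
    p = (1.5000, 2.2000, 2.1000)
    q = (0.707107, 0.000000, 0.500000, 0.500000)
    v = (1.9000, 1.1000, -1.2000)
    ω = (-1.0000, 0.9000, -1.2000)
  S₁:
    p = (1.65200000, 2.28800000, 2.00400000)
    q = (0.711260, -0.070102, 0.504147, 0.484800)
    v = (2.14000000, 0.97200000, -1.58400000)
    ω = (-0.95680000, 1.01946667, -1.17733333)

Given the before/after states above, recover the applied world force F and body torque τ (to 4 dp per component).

ω₁ − ω₀ = (0.04320000, 0.11946667, 0.02266667)
precession coupling = (-0.0324, -0.1440, -0.0810)
τ = I·(Δω/dt) + ω₀×(Iω₀) = (0.0000, 0.0800, -0.0300)
velocity change Δv = (0.24000000, -0.12800000, -0.38400000)
m·(v₁−v₀)/dt = (1.5000, -0.8000, -2.4000)

F = (1.5000, -0.8000, -2.4000)
τ = (0.0000, 0.0800, -0.0300)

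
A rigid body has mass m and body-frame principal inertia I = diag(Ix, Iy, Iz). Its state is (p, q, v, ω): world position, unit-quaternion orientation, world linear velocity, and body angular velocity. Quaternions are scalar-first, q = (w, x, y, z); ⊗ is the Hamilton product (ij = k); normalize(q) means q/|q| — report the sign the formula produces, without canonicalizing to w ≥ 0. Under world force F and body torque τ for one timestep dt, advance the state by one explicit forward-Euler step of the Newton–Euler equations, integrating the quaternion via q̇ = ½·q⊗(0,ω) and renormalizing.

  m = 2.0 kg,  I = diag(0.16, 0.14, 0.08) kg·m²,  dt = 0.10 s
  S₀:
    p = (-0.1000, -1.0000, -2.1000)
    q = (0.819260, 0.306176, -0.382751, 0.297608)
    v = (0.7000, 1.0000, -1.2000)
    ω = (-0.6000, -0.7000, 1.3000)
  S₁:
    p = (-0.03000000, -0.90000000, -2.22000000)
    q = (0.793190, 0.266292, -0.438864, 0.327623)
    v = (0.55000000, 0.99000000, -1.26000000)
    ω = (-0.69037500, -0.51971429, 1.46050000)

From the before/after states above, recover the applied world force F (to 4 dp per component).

F = (-3.0000, -0.2000, -1.2000)

Δv = v₁−v₀ = (-0.15000000, -0.01000000, -0.06000000)
F = m·Δv/dt = (-3.0000, -0.2000, -1.2000)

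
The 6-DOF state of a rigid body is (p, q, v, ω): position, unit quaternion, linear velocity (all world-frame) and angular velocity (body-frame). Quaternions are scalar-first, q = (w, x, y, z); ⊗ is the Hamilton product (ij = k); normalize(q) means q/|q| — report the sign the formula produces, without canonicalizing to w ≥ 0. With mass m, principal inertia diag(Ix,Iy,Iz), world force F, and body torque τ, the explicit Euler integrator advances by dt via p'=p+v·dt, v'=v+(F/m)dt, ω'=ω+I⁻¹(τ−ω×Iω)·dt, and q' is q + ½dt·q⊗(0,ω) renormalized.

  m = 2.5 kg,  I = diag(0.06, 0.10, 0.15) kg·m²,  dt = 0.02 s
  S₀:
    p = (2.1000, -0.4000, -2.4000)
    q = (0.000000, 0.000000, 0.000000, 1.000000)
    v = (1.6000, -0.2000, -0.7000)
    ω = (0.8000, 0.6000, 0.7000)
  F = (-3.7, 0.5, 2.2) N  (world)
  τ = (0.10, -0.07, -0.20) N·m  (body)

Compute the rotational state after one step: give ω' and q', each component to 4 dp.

ω' = (0.8263, 0.5961, 0.6708)
q' = (-0.0070, -0.0060, 0.0080, 0.9999)

angular accel α = (1.3167, -0.1960, -1.4613)
new body rate ω' = (0.8263, 0.5961, 0.6708)
q⊗(0,ω) = (-0.7000000, -0.6000000, 0.8000000, 0.0000000)
q' = normalize(q + ½dt·q⊗(0,ω)) = (-0.0070, -0.0060, 0.0080, 0.9999)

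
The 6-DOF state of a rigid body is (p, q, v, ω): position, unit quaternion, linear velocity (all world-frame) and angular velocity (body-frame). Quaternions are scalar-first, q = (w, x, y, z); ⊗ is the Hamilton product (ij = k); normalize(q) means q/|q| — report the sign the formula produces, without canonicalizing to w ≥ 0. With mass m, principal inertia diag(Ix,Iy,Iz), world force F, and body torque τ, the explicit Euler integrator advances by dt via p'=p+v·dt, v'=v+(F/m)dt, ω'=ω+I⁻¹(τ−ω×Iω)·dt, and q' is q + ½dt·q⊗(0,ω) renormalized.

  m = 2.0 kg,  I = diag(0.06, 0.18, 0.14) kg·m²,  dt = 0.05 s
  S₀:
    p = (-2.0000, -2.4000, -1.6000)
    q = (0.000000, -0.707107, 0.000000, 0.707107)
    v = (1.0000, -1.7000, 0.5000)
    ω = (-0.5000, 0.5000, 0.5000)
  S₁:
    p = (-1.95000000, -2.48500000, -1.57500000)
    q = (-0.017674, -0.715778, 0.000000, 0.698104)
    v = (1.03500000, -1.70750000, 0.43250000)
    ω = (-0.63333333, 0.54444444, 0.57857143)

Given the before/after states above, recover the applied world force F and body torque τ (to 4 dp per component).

F = (1.4000, -0.3000, -2.7000)
τ = (-0.1700, 0.1800, 0.1900)

rate change Δω = (-0.13333333, 0.04444444, 0.07857143)
applied torque τ = (-0.1700, 0.1800, 0.1900)
v₁ − v₀ = (0.03500000, -0.00750000, -0.06750000)
applied force F = (1.4000, -0.3000, -2.7000)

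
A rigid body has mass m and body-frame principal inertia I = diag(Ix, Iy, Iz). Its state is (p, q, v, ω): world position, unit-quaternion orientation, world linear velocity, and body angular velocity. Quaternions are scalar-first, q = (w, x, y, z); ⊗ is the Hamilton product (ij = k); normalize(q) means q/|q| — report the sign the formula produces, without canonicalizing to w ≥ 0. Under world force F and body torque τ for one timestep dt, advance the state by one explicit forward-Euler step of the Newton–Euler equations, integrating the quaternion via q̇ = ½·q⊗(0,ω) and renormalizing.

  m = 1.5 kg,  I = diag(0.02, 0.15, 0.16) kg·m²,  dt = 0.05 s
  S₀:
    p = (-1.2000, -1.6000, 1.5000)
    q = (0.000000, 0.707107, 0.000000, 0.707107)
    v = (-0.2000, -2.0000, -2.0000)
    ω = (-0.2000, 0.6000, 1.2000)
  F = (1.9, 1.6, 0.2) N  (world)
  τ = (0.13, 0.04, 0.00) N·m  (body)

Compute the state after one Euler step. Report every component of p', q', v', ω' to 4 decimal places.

p' = (-1.2100, -1.7000, 1.4000)
q' = (-0.0177, 0.6961, -0.0247, 0.7173)
v' = (-0.1367, -1.9467, -1.9933)
ω' = (0.1070, 0.6021, 1.2049)

precession coupling ω×(Iω) = (0.0072, 0.0336, -0.0156)
angular accel α = (6.1400, 0.0427, 0.0975)
ω' = ω + α·dt = (0.1070, 0.6021, 1.2049)
Hamilton product q⊗(0,ω) = (-0.7071070, -0.4242642, -0.9899498, 0.4242642)
q' = normalize(q + ½dt·q⊗(0,ω)) = (-0.0177, 0.6961, -0.0247, 0.7173)
new position p' = (-1.2100, -1.7000, 1.4000)
v + (F/m)dt = (-0.1367, -1.9467, -1.9933)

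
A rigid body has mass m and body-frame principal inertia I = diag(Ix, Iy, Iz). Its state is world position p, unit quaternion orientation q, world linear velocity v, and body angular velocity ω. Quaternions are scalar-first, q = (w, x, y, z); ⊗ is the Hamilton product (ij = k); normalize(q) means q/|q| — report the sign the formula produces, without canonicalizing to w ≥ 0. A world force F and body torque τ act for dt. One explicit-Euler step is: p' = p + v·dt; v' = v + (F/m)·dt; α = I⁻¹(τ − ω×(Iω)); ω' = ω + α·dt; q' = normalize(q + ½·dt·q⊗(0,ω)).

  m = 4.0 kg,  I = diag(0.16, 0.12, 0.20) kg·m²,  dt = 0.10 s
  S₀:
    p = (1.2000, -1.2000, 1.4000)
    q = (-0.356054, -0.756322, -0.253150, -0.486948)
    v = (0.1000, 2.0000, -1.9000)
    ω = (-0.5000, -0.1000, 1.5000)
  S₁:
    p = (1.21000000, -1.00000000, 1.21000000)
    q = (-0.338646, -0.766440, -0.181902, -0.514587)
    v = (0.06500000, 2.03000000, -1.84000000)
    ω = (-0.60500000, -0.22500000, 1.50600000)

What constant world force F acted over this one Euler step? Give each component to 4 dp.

F = (-1.4000, 1.2000, 2.4000)

Δv = v₁−v₀ = (-0.03500000, 0.03000000, 0.06000000)
m·(v₁−v₀)/dt = (-1.4000, 1.2000, 2.4000)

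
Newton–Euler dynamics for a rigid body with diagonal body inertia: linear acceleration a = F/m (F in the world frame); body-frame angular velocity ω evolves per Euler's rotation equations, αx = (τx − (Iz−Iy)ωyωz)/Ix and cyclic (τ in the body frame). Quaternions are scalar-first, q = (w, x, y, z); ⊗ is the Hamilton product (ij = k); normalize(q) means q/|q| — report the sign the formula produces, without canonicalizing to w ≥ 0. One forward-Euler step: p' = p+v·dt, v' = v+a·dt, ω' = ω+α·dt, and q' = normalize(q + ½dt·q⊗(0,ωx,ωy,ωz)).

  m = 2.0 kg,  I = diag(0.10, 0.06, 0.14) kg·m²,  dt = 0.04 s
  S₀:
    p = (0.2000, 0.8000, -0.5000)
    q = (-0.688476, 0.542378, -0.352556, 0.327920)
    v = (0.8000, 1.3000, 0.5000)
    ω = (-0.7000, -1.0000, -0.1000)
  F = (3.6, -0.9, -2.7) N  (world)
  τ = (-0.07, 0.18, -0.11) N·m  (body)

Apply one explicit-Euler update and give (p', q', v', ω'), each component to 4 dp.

angular accel α = (-0.7800, 3.0467, -0.5857)
new body rate ω' = (-0.7312, -0.8781, -0.1234)
Hamilton product q⊗(0,ω) = (0.0599006, 0.8451088, 0.5131698, -0.7203196)
updated quaternion q' = (-0.6871, 0.5591, -0.3422, 0.3134)
a = (1.8000, -0.4500, -1.3500)
p' = p + v·dt = (0.2320, 0.8520, -0.4800)
v + (F/m)dt = (0.8720, 1.2820, 0.4460)

p' = (0.2320, 0.8520, -0.4800)
q' = (-0.6871, 0.5591, -0.3422, 0.3134)
v' = (0.8720, 1.2820, 0.4460)
ω' = (-0.7312, -0.8781, -0.1234)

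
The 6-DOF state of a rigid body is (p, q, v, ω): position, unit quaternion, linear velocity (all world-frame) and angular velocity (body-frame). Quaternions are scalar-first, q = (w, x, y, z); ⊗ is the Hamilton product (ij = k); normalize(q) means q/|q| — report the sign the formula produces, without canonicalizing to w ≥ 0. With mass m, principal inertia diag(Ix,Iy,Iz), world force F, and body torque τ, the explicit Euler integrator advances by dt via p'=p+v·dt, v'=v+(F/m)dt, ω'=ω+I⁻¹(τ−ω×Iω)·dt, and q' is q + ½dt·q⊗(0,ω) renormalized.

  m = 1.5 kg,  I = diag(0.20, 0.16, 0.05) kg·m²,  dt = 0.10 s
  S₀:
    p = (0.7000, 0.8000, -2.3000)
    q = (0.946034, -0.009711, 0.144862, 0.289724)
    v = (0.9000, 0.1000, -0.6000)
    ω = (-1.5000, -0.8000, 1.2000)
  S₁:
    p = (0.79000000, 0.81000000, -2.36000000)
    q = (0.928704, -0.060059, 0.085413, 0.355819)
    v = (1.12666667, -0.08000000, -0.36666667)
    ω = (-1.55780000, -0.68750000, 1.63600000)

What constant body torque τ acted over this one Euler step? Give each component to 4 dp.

τ = (-0.0100, -0.0900, 0.1700)

rate change Δω = (-0.05780000, 0.11250000, 0.43600000)
gyro term ω₀×Iω₀ = (0.1056, -0.2700, -0.0480)
τ = I·(Δω/dt) + ω₀×(Iω₀) = (-0.0100, -0.0900, 0.1700)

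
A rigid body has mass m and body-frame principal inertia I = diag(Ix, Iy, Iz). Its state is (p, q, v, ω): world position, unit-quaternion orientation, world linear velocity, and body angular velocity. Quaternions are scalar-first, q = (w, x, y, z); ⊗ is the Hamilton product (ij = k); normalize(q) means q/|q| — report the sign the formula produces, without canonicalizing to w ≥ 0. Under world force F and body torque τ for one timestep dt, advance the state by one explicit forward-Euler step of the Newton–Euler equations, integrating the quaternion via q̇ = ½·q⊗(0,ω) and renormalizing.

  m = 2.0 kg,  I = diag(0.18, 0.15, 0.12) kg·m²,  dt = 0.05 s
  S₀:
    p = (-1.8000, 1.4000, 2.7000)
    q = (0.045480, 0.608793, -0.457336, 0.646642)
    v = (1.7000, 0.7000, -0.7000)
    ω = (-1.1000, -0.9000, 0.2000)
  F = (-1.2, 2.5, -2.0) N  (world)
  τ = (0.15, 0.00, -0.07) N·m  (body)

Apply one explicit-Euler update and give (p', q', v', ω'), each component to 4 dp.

p' = (-1.7150, 1.4350, 2.6650)
q' = (0.0487, 0.6194, -0.4789, 0.6202)
v' = (1.6700, 0.7625, -0.7500)
ω' = (-1.0598, -0.8956, 0.1832)

p' = p + v·dt = (-1.7150, 1.4350, 2.6650)
new velocity v' = (1.6700, 0.7625, -0.7500)
(τ − ω×Iω)/I = (0.8033, 0.0880, -0.3358)
new body rate ω' = (-1.0598, -0.8956, 0.1832)
Hamilton product q⊗(0,ω) = (0.1287415, 0.4404826, -0.8739968, -1.0418873)
updated quaternion q' = (0.0487, 0.6194, -0.4789, 0.6202)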